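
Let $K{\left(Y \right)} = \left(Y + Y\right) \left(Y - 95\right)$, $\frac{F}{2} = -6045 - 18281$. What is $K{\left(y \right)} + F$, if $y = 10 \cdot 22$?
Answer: $6348$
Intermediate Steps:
$y = 220$
$F = -48652$ ($F = 2 \left(-6045 - 18281\right) = 2 \left(-24326\right) = -48652$)
$K{\left(Y \right)} = 2 Y \left(-95 + Y\right)$
$K{\left(y \right)} + F = 2 \cdot 220 \left(-95 + 220\right) - 48652 = 2 \cdot 220 \cdot 125 - 48652 = 55000 - 48652 = 6348$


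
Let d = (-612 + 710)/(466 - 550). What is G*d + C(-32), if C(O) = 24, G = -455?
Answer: 3329/6 ≈ 554.83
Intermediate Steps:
d = -7/6 (d = 98/(-84) = 98*(-1/84) = -7/6 ≈ -1.1667)
G*d + C(-32) = -455*(-7/6) + 24 = 3185/6 + 24 = 3329/6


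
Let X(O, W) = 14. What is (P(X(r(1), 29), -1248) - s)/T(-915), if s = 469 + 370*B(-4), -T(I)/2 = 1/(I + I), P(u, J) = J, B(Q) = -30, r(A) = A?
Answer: 8585445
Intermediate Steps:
T(I) = -1/I (T(I) = -2/(I + I) = -2*1/(2*I) = -1/I)
s = -10631 (s = 469 + 370*(-30) = 469 - 11100 = -10631)
(P(X(r(1), 29), -1248) - s)/T(-915) = (-1248 - 1*(-10631))/((-1/(-915))) = (-1248 + 10631)/((-1*(-1/915))) = 9383/(1/915) = 9383*915 = 8585445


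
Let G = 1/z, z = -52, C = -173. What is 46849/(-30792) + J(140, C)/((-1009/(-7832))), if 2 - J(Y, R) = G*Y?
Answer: 14096421251/403898664 ≈ 34.901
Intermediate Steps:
G = -1/52 (G = 1/(-52) = -1/52 ≈ -0.019231)
J(Y, R) = 2 + Y/52 (J(Y, R) = 2 - (-1)*Y/52 = 2 + Y/52)
46849/(-30792) + J(140, C)/((-1009/(-7832))) = 46849/(-30792) + (2 + (1/52)*140)/((-1009/(-7832))) = 46849*(-1/30792) + (2 + 35/13)/((-1009*(-1/7832))) = -46849/30792 + 61/(13*(1009/7832)) = -46849/30792 + (61/13)*(7832/1009) = -46849/30792 + 477752/13117 = 14096421251/403898664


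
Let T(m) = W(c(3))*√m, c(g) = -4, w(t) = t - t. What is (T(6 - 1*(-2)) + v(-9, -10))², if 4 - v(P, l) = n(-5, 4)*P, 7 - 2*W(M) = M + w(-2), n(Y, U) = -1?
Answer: 267 - 110*√2 ≈ 111.44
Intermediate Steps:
w(t) = 0
W(M) = 7/2 - M/2 (W(M) = 7/2 - (M + 0)/2 = 7/2 - M/2)
T(m) = 11*√m/2 (T(m) = (7/2 - ½*(-4))*√m = (7/2 + 2)*√m = 11*√m/2)
v(P, l) = 4 + P (v(P, l) = 4 - (-1)*P = 4 + P)
(T(6 - 1*(-2)) + v(-9, -10))² = (11*√(6 - 1*(-2))/2 + (4 - 9))² = (11*√(6 + 2)/2 - 5)² = (11*√8/2 - 5)² = (11*(2*√2)/2 - 5)² = (11*√2 - 5)² = (-5 + 11*√2)²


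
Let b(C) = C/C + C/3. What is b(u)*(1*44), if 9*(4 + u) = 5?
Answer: -176/27 ≈ -6.5185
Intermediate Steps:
u = -31/9 (u = -4 + (1/9)*5 = -4 + 5/9 = -31/9 ≈ -3.4444)
b(C) = 1 + C/3 (b(C) = 1 + C*(1/3) = 1 + C/3)
b(u)*(1*44) = (1 + (1/3)*(-31/9))*(1*44) = (1 - 31/27)*44 = -4/27*44 = -176/27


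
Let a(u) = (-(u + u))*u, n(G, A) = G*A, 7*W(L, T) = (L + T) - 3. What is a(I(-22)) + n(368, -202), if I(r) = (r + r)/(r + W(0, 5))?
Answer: -53676521/722 ≈ -74344.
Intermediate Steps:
W(L, T) = -3/7 + L/7 + T/7 (W(L, T) = ((L + T) - 3)/7 = (-3 + L + T)/7 = -3/7 + L/7 + T/7)
n(G, A) = A*G
I(r) = 2*r/(2/7 + r) (I(r) = (r + r)/(r + (-3/7 + (⅐)*0 + (⅐)*5)) = (2*r)/(r + (-3/7 + 0 + 5/7)) = (2*r)/(r + 2/7) = (2*r)/(2/7 + r) = 2*r/(2/7 + r))
a(u) = -2*u² (a(u) = (-2*u)*u = -2*u²)
a(I(-22)) + n(368, -202) = -2*94864/(2 + 7*(-22))² - 202*368 = -2*94864/(2 - 154)² - 74336 = -2*(14*(-22)/(-152))² - 74336 = -2*(14*(-22)*(-1/152))² - 74336 = -2*(77/38)² - 74336 = -2*5929/1444 - 74336 = -5929/722 - 74336 = -53676521/722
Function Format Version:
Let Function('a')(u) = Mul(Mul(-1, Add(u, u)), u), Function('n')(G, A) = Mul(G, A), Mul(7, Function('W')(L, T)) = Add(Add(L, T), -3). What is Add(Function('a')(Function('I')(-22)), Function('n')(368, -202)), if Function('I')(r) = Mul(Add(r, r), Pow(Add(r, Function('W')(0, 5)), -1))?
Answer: Rational(-53676521, 722) ≈ -74344.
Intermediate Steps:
Function('W')(L, T) = Add(Rational(-3, 7), Mul(Rational(1, 7), L), Mul(Rational(1, 7), T)) (Function('W')(L, T) = Mul(Rational(1, 7), Add(Add(L, T), -3)) = Mul(Rational(1, 7), Add(-3, L, T)) = Add(Rational(-3, 7), Mul(Rational(1, 7), L), Mul(Rational(1, 7), T)))
Function('n')(G, A) = Mul(A, G)
Function('I')(r) = Mul(2, r, Pow(Add(Rational(2, 7), r), -1)) (Function('I')(r) = Mul(Add(r, r), Pow(Add(r, Add(Rational(-3, 7), Mul(Rational(1, 7), 0), Mul(Rational(1, 7), 5))), -1)) = Mul(Mul(2, r), Pow(Add(r, Add(Rational(-3, 7), 0, Rational(5, 7))), -1)) = Mul(Mul(2, r), Pow(Add(r, Rational(2, 7)), -1)) = Mul(Mul(2, r), Pow(Add(Rational(2, 7), r), -1)) = Mul(2, r, Pow(Add(Rational(2, 7), r), -1)))
Function('a')(u) = Mul(-2, Pow(u, 2)) (Function('a')(u) = Mul(Mul(-1, Mul(2, u)), u) = Mul(Mul(-2, u), u) = Mul(-2, Pow(u, 2)))
Add(Function('a')(Function('I')(-22)), Function('n')(368, -202)) = Add(Mul(-2, Pow(Mul(14, -22, Pow(Add(2, Mul(7, -22)), -1)), 2)), Mul(-202, 368)) = Add(Mul(-2, Pow(Mul(14, -22, Pow(Add(2, -154), -1)), 2)), -74336) = Add(Mul(-2, Pow(Mul(14, -22, Pow(-152, -1)), 2)), -74336) = Add(Mul(-2, Pow(Mul(14, -22, Rational(-1, 152)), 2)), -74336) = Add(Mul(-2, Pow(Rational(77, 38), 2)), -74336) = Add(Mul(-2, Rational(5929, 1444)), -74336) = Add(Rational(-5929, 722), -74336) = Rational(-53676521, 722)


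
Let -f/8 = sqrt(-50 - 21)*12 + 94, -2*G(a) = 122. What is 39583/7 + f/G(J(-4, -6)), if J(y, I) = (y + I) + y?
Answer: 2419827/427 + 96*I*sqrt(71)/61 ≈ 5667.0 + 13.261*I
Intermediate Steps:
J(y, I) = I + 2*y (J(y, I) = (I + y) + y = I + 2*y)
G(a) = -61 (G(a) = -1/2*122 = -61)
f = -752 - 96*I*sqrt(71) (f = -8*(sqrt(-50 - 21)*12 + 94) = -8*(sqrt(-71)*12 + 94) = -8*((I*sqrt(71))*12 + 94) = -8*(12*I*sqrt(71) + 94) = -8*(94 + 12*I*sqrt(71)) = -752 - 96*I*sqrt(71) ≈ -752.0 - 808.91*I)
39583/7 + f/G(J(-4, -6)) = 39583/7 + (-752 - 96*I*sqrt(71))/(-61) = 39583*(1/7) + (-752 - 96*I*sqrt(71))*(-1/61) = 39583/7 + (752/61 + 96*I*sqrt(71)/61) = 2419827/427 + 96*I*sqrt(71)/61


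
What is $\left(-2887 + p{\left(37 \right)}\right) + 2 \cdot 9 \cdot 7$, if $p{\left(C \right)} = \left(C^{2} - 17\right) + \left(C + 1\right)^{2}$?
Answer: $35$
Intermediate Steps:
$p{\left(C \right)} = -17 + C^{2} + \left(1 + C\right)^{2}$ ($p{\left(C \right)} = \left(-17 + C^{2}\right) + \left(1 + C\right)^{2} = -17 + C^{2} + \left(1 + C\right)^{2}$)
$\left(-2887 + p{\left(37 \right)}\right) + 2 \cdot 9 \cdot 7 = \left(-2887 + \left(-16 + 2 \cdot 37 + 2 \cdot 37^{2}\right)\right) + 2 \cdot 9 \cdot 7 = \left(-2887 + \left(-16 + 74 + 2 \cdot 1369\right)\right) + 18 \cdot 7 = \left(-2887 + \left(-16 + 74 + 2738\right)\right) + 126 = \left(-2887 + 2796\right) + 126 = -91 + 126 = 35$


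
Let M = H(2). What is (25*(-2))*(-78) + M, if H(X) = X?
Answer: 3902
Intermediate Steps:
M = 2
(25*(-2))*(-78) + M = (25*(-2))*(-78) + 2 = -50*(-78) + 2 = 3900 + 2 = 3902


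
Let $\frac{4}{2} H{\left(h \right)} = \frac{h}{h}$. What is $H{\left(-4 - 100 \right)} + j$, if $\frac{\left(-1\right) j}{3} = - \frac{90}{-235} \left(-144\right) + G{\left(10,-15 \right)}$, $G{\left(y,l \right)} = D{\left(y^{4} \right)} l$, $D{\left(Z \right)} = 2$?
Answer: $\frac{24059}{94} \approx 255.95$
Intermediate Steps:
$H{\left(h \right)} = \frac{1}{2}$ ($H{\left(h \right)} = \frac{h \frac{1}{h}}{2} = \frac{1}{2} \cdot 1 = \frac{1}{2}$)
$G{\left(y,l \right)} = 2 l$
$j = \frac{12006}{47}$ ($j = - 3 \left(- \frac{90}{-235} \left(-144\right) + 2 \left(-15\right)\right) = - 3 \left(\left(-90\right) \left(- \frac{1}{235}\right) \left(-144\right) - 30\right) = - 3 \left(\frac{18}{47} \left(-144\right) - 30\right) = - 3 \left(- \frac{2592}{47} - 30\right) = \left(-3\right) \left(- \frac{4002}{47}\right) = \frac{12006}{47} \approx 255.45$)
$H{\left(-4 - 100 \right)} + j = \frac{1}{2} + \frac{12006}{47} = \frac{24059}{94}$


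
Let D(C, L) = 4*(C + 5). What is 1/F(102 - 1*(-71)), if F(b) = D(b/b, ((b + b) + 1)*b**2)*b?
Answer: 1/4152 ≈ 0.00024085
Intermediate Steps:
D(C, L) = 20 + 4*C (D(C, L) = 4*(5 + C) = 20 + 4*C)
F(b) = 24*b (F(b) = (20 + 4*(b/b))*b = (20 + 4*1)*b = (20 + 4)*b = 24*b)
1/F(102 - 1*(-71)) = 1/(24*(102 - 1*(-71))) = 1/(24*(102 + 71)) = 1/(24*173) = 1/4152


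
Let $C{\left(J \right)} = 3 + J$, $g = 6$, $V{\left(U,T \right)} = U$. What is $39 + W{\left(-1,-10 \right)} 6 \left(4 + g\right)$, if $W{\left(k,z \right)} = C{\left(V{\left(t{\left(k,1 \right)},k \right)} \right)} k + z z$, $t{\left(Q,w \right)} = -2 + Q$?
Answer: $6039$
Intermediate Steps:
$W{\left(k,z \right)} = z^{2} + k \left(1 + k\right)$ ($W{\left(k,z \right)} = \left(3 + \left(-2 + k\right)\right) k + z z = \left(1 + k\right) k + z^{2} = k \left(1 + k\right) + z^{2} = z^{2} + k \left(1 + k\right)$)
$39 + W{\left(-1,-10 \right)} 6 \left(4 + g\right) = 39 + \left(\left(-10\right)^{2} - \left(1 - 1\right)\right) 6 \left(4 + 6\right) = 39 + \left(100 - 0\right) 6 \cdot 10 = 39 + \left(100 + 0\right) 60 = 39 + 100 \cdot 60 = 39 + 6000 = 6039$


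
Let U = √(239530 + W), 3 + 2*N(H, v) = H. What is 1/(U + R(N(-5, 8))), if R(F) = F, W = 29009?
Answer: 4/268523 + √268539/268523 ≈ 0.0019447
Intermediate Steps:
N(H, v) = -3/2 + H/2
U = √268539 (U = √(239530 + 29009) = √268539 ≈ 518.21)
1/(U + R(N(-5, 8))) = 1/(√268539 + (-3/2 + (½)*(-5))) = 1/(√268539 + (-3/2 - 5/2)) = 1/(√268539 - 4) = 1/(-4 + √268539)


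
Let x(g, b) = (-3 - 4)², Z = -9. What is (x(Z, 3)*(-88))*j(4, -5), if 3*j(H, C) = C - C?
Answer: 0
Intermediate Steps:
j(H, C) = 0 (j(H, C) = (C - C)/3 = (⅓)*0 = 0)
x(g, b) = 49 (x(g, b) = (-7)² = 49)
(x(Z, 3)*(-88))*j(4, -5) = (49*(-88))*0 = -4312*0 = 0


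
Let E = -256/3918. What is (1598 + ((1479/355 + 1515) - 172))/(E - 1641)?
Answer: -2048201106/1141270685 ≈ -1.7947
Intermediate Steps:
E = -128/1959 (E = -256*1/3918 = -128/1959 ≈ -0.065339)
(1598 + ((1479/355 + 1515) - 172))/(E - 1641) = (1598 + ((1479/355 + 1515) - 172))/(-128/1959 - 1641) = (1598 + ((1479*(1/355) + 1515) - 172))/(-3214847/1959) = (1598 + ((1479/355 + 1515) - 172))*(-1959/3214847) = (1598 + (539304/355 - 172))*(-1959/3214847) = (1598 + 478244/355)*(-1959/3214847) = (1045534/355)*(-1959/3214847) = -2048201106/1141270685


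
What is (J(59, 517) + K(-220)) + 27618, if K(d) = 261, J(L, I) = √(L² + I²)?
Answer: 27879 + √270770 ≈ 28399.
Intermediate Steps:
J(L, I) = √(I² + L²)
(J(59, 517) + K(-220)) + 27618 = (√(517² + 59²) + 261) + 27618 = (√(267289 + 3481) + 261) + 27618 = (√270770 + 261) + 27618 = (261 + √270770) + 27618 = 27879 + √270770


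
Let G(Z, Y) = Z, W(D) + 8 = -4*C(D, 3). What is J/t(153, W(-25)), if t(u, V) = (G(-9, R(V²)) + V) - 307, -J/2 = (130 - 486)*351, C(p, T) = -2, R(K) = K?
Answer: -62478/79 ≈ -790.86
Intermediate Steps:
W(D) = 0 (W(D) = -8 - 4*(-2) = -8 + 8 = 0)
J = 249912 (J = -2*(130 - 486)*351 = -(-712)*351 = -2*(-124956) = 249912)
t(u, V) = -316 + V (t(u, V) = (-9 + V) - 307 = -316 + V)
J/t(153, W(-25)) = 249912/(-316 + 0) = 249912/(-316) = 249912*(-1/316) = -62478/79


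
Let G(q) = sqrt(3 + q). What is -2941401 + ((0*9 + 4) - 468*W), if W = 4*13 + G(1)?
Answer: -2966669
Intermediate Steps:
W = 54 (W = 4*13 + sqrt(3 + 1) = 52 + sqrt(4) = 52 + 2 = 54)
-2941401 + ((0*9 + 4) - 468*W) = -2941401 + ((0*9 + 4) - 468*54) = -2941401 + ((0 + 4) - 25272) = -2941401 + (4 - 25272) = -2941401 - 25268 = -2966669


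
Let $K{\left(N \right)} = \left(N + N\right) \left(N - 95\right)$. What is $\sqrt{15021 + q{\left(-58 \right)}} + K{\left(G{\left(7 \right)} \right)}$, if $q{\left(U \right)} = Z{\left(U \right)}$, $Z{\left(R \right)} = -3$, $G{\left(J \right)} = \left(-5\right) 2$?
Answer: $2100 + \sqrt{15018} \approx 2222.5$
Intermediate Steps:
$G{\left(J \right)} = -10$
$q{\left(U \right)} = -3$
$K{\left(N \right)} = 2 N \left(-95 + N\right)$
$\sqrt{15021 + q{\left(-58 \right)}} + K{\left(G{\left(7 \right)} \right)} = \sqrt{15021 - 3} + 2 \left(-10\right) \left(-95 - 10\right) = \sqrt{15018} + 2 \left(-10\right) \left(-105\right) = \sqrt{15018} + 2100 = 2100 + \sqrt{15018}$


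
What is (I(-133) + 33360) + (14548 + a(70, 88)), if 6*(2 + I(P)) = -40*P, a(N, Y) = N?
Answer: 146588/3 ≈ 48863.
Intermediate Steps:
I(P) = -2 - 20*P/3 (I(P) = -2 + (-40*P)/6 = -2 - 20*P/3)
(I(-133) + 33360) + (14548 + a(70, 88)) = ((-2 - 20/3*(-133)) + 33360) + (14548 + 70) = ((-2 + 2660/3) + 33360) + 14618 = (2654/3 + 33360) + 14618 = 102734/3 + 14618 = 146588/3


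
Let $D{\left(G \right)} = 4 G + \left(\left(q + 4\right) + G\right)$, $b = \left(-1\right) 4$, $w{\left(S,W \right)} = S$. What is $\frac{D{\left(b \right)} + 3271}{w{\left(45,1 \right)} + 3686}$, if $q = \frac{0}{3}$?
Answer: $\frac{465}{533} \approx 0.87242$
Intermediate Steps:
$q = 0$ ($q = 0 \cdot \frac{1}{3} = 0$)
$b = -4$
$D{\left(G \right)} = 4 + 5 G$ ($D{\left(G \right)} = 4 G + \left(\left(0 + 4\right) + G\right) = 4 G + \left(4 + G\right) = 4 + 5 G$)
$\frac{D{\left(b \right)} + 3271}{w{\left(45,1 \right)} + 3686} = \frac{\left(4 + 5 \left(-4\right)\right) + 3271}{45 + 3686} = \frac{\left(4 - 20\right) + 3271}{3731} = \left(-16 + 3271\right) \frac{1}{3731} = 3255 \cdot \frac{1}{3731} = \frac{465}{533}$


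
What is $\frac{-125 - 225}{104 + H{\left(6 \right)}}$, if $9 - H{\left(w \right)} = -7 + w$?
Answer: $- \frac{175}{57} \approx -3.0702$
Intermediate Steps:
$H{\left(w \right)} = 16 - w$ ($H{\left(w \right)} = 9 - \left(-7 + w\right) = 16 - w$)
$\frac{-125 - 225}{104 + H{\left(6 \right)}} = \frac{-125 - 225}{104 + \left(16 - 6\right)} = - \frac{350}{104 + \left(16 - 6\right)} = - \frac{350}{104 + 10} = - \frac{350}{114} = \left(-350\right) \frac{1}{114} = - \frac{175}{57}$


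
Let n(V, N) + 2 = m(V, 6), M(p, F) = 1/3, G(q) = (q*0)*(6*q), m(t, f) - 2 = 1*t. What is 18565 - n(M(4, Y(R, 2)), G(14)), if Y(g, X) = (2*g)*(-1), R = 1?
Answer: 55694/3 ≈ 18565.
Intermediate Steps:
Y(g, X) = -2*g
m(t, f) = 2 + t (m(t, f) = 2 + 1*t = 2 + t)
G(q) = 0 (G(q) = 0*(6*q) = 0)
M(p, F) = 1/3
n(V, N) = V (n(V, N) = -2 + (2 + V) = V)
18565 - n(M(4, Y(R, 2)), G(14)) = 18565 - 1*1/3 = 18565 - 1/3 = 55694/3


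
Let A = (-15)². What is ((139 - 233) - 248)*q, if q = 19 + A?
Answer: -83448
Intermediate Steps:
A = 225
q = 244 (q = 19 + 225 = 244)
((139 - 233) - 248)*q = ((139 - 233) - 248)*244 = (-94 - 248)*244 = -342*244 = -83448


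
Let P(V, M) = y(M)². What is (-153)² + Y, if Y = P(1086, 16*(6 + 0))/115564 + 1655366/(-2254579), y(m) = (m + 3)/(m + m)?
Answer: 24981425169208946611/1067205294309376 ≈ 23408.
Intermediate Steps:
y(m) = (3 + m)/(2*m) (y(m) = (3 + m)/((2*m)) = (3 + m)*(1/(2*m)) = (3 + m)/(2*m))
P(V, M) = (3 + M)²/(4*M²) (P(V, M) = ((3 + M)/(2*M))² = (3 + M)²/(4*M²))
Y = -783565279236173/1067205294309376 (Y = ((3 + 16*(6 + 0))²/(4*(16*(6 + 0))²))/115564 + 1655366/(-2254579) = ((3 + 16*6)²/(4*(16*6)²))*(1/115564) + 1655366*(-1/2254579) = ((¼)*(3 + 96)²/96²)*(1/115564) - 1655366/2254579 = ((¼)*(1/9216)*99²)*(1/115564) - 1655366/2254579 = ((¼)*(1/9216)*9801)*(1/115564) - 1655366/2254579 = (1089/4096)*(1/115564) - 1655366/2254579 = 1089/473350144 - 1655366/2254579 = -783565279236173/1067205294309376 ≈ -0.73422)
(-153)² + Y = (-153)² - 783565279236173/1067205294309376 = 23409 - 783565279236173/1067205294309376 = 24981425169208946611/1067205294309376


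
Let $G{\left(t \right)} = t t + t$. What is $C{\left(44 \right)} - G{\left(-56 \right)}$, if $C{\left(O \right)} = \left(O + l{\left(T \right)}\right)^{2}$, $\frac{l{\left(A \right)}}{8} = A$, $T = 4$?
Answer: $2696$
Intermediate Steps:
$l{\left(A \right)} = 8 A$
$G{\left(t \right)} = t + t^{2}$ ($G{\left(t \right)} = t^{2} + t = t + t^{2}$)
$C{\left(O \right)} = \left(32 + O\right)^{2}$ ($C{\left(O \right)} = \left(O + 8 \cdot 4\right)^{2} = \left(O + 32\right)^{2} = \left(32 + O\right)^{2}$)
$C{\left(44 \right)} - G{\left(-56 \right)} = \left(32 + 44\right)^{2} - - 56 \left(1 - 56\right) = 76^{2} - \left(-56\right) \left(-55\right) = 5776 - 3080 = 2696$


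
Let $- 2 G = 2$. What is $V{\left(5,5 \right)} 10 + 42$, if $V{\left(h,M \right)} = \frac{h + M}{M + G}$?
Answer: $67$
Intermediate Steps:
$G = -1$ ($G = \left(- \frac{1}{2}\right) 2 = -1$)
$V{\left(h,M \right)} = \frac{M + h}{-1 + M}$ ($V{\left(h,M \right)} = \frac{h + M}{M - 1} = \frac{M + h}{-1 + M}$)
$V{\left(5,5 \right)} 10 + 42 = \frac{5 + 5}{-1 + 5} \cdot 10 + 42 = \frac{1}{4} \cdot 10 \cdot 10 + 42 = \frac{5}{2} \cdot 10 + 42 = 25 + 42 = 67$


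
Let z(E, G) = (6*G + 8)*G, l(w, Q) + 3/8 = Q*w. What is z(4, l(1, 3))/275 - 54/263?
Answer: 9897/462880 ≈ 0.021381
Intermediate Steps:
l(w, Q) = -3/8 + Q*w
z(E, G) = G*(8 + 6*G) (z(E, G) = (8 + 6*G)*G = G*(8 + 6*G))
z(4, l(1, 3))/275 - 54/263 = (2*(-3/8 + 3*1)*(4 + 3*(-3/8 + 3*1)))/275 - 54/263 = (2*(-3/8 + 3)*(4 + 3*(-3/8 + 3)))*(1/275) - 54*1/263 = (2*(21/8)*(4 + 3*(21/8)))*(1/275) - 54/263 = (2*(21/8)*(4 + 63/8))*(1/275) - 54/263 = (2*(21/8)*(95/8))*(1/275) - 54/263 = (1995/32)*(1/275) - 54/263 = 399/1760 - 54/263 = 9897/462880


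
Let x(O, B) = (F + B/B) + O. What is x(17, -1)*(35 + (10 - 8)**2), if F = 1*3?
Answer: 819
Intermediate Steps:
F = 3
x(O, B) = 4 + O (x(O, B) = (3 + B/B) + O = (3 + 1) + O = 4 + O)
x(17, -1)*(35 + (10 - 8)**2) = (4 + 17)*(35 + (10 - 8)**2) = 21*(35 + 2**2) = 21*(35 + 4) = 21*39 = 819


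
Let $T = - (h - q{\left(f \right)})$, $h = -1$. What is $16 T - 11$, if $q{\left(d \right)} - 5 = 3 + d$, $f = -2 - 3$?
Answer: $53$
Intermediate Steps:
$f = -5$ ($f = -2 - 3 = -5$)
$q{\left(d \right)} = 8 + d$ ($q{\left(d \right)} = 5 + \left(3 + d\right) = 8 + d$)
$T = 4$ ($T = - (-1 - \left(8 - 5\right)) = - (-1 - 3) = \left(-1\right) \left(-4\right) = 4$)
$16 T - 11 = 16 \cdot 4 - 11 = 64 - 11 = 53$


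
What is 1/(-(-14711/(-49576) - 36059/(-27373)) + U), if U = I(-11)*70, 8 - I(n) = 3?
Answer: 1357043848/472775001613 ≈ 0.0028704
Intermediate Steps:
I(n) = 5 (I(n) = 8 - 1*3 = 8 - 3 = 5)
U = 350 (U = 5*70 = 350)
1/(-(-14711/(-49576) - 36059/(-27373)) + U) = 1/(-(-14711/(-49576) - 36059/(-27373)) + 350) = 1/(-(-14711*(-1/49576) - 36059*(-1/27373)) + 350) = 1/(-(14711/49576 + 36059/27373) + 350) = 1/(-1*2190345187/1357043848 + 350) = 1/(-2190345187/1357043848 + 350) = 1/(472775001613/1357043848) = 1357043848/472775001613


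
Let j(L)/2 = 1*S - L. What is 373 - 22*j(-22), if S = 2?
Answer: -683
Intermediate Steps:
j(L) = 4 - 2*L (j(L) = 2*(1*2 - L) = 2*(2 - L) = 4 - 2*L)
373 - 22*j(-22) = 373 - 22*(4 - 2*(-22)) = 373 - 22*(4 + 44) = 373 - 22*48 = 373 - 1056 = -683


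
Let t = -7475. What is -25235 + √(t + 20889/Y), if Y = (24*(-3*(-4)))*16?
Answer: -25235 + I*√7649758/32 ≈ -25235.0 + 86.432*I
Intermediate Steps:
Y = 4608 (Y = (24*12)*16 = 288*16 = 4608)
-25235 + √(t + 20889/Y) = -25235 + √(-7475 + 20889/4608) = -25235 + √(-7475 + 20889*(1/4608)) = -25235 + √(-7475 + 2321/512) = -25235 + √(-3824879/512) = -25235 + I*√7649758/32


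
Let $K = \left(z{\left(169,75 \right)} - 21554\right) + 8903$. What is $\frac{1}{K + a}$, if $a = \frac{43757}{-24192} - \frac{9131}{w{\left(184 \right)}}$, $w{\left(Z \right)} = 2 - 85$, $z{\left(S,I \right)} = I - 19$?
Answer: $- \frac{286848}{3581812657} \approx -8.0085 \cdot 10^{-5}$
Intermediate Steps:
$z{\left(S,I \right)} = -19 + I$ ($z{\left(S,I \right)} = I - 19 = -19 + I$)
$w{\left(Z \right)} = -83$ ($w{\left(Z \right)} = 2 - 85 = -83$)
$a = \frac{31037903}{286848}$ ($a = \frac{43757}{-24192} - \frac{9131}{-83} = 43757 \left(- \frac{1}{24192}\right) - - \frac{9131}{83} = - \frac{6251}{3456} + \frac{9131}{83} = \frac{31037903}{286848} \approx 108.2$)
$K = -12595$ ($K = \left(\left(-19 + 75\right) - 21554\right) + 8903 = \left(56 - 21554\right) + 8903 = -21498 + 8903 = -12595$)
$\frac{1}{K + a} = \frac{1}{-12595 + \frac{31037903}{286848}} = \frac{1}{- \frac{3581812657}{286848}} = - \frac{286848}{3581812657}$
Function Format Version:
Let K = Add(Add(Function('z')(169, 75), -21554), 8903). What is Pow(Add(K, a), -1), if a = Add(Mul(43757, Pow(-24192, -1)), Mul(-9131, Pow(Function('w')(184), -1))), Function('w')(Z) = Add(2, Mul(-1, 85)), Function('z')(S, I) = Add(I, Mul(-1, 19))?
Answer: Rational(-286848, 3581812657) ≈ -8.0085e-5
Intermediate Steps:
Function('z')(S, I) = Add(-19, I) (Function('z')(S, I) = Add(I, -19) = Add(-19, I))
Function('w')(Z) = -83 (Function('w')(Z) = Add(2, -85) = -83)
a = Rational(31037903, 286848) (a = Add(Mul(43757, Pow(-24192, -1)), Mul(-9131, Pow(-83, -1))) = Add(Mul(43757, Rational(-1, 24192)), Mul(-9131, Rational(-1, 83))) = Add(Rational(-6251, 3456), Rational(9131, 83)) = Rational(31037903, 286848) ≈ 108.20)
K = -12595 (K = Add(Add(Add(-19, 75), -21554), 8903) = Add(Add(56, -21554), 8903) = Add(-21498, 8903) = -12595)
Pow(Add(K, a), -1) = Pow(Add(-12595, Rational(31037903, 286848)), -1) = Pow(Rational(-3581812657, 286848), -1) = Rational(-286848, 3581812657)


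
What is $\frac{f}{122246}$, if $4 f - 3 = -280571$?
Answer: $- \frac{35071}{61123} \approx -0.57378$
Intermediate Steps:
$f = -70142$ ($f = \frac{3}{4} + \frac{1}{4} \left(-280571\right) = \frac{3}{4} - \frac{280571}{4} = -70142$)
$\frac{f}{122246} = - \frac{70142}{122246} = \left(-70142\right) \frac{1}{122246} = - \frac{35071}{61123}$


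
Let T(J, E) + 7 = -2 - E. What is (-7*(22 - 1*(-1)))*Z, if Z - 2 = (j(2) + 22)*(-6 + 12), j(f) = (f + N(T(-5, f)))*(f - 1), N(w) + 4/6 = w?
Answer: -12236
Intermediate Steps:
T(J, E) = -9 - E (T(J, E) = -7 + (-2 - E) = -9 - E)
N(w) = -⅔ + w
j(f) = 29/3 - 29*f/3 (j(f) = (f + (-⅔ + (-9 - f)))*(f - 1) = (f + (-29/3 - f))*(-1 + f) = -29*(-1 + f)/3 = 29/3 - 29*f/3)
Z = 76 (Z = 2 + ((29/3 - 29/3*2) + 22)*(-6 + 12) = 2 + ((29/3 - 58/3) + 22)*6 = 2 + (-29/3 + 22)*6 = 2 + (37/3)*6 = 2 + 74 = 76)
(-7*(22 - 1*(-1)))*Z = -7*(22 - 1*(-1))*76 = -7*(22 + 1)*76 = -7*23*76 = -161*76 = -12236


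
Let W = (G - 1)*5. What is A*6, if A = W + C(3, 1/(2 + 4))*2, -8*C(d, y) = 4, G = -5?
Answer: -186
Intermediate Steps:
W = -30 (W = (-5 - 1)*5 = -6*5 = -30)
C(d, y) = -1/2 (C(d, y) = -1/8*4 = -1/2)
A = -31 (A = -30 - 1/2*2 = -30 - 1 = -31)
A*6 = -31*6 = -186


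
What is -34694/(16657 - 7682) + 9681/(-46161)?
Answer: -562798903/138098325 ≈ -4.0753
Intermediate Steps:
-34694/(16657 - 7682) + 9681/(-46161) = -34694/8975 + 9681*(-1/46161) = -34694*1/8975 - 3227/15387 = -34694/8975 - 3227/15387 = -562798903/138098325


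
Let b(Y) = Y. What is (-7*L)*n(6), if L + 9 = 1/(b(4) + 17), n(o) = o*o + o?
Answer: 2632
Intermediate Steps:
n(o) = o + o² (n(o) = o² + o = o + o²)
L = -188/21 (L = -9 + 1/(4 + 17) = -9 + 1/21 = -188/21 ≈ -8.9524)
(-7*L)*n(6) = (-7*(-188/21))*(6*(1 + 6)) = 188*(6*7)/3 = (188/3)*42 = 2632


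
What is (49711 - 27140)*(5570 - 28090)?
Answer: -508298920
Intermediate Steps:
(49711 - 27140)*(5570 - 28090) = 22571*(-22520) = -508298920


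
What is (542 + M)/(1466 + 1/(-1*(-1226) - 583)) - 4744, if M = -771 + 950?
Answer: -4471415813/942639 ≈ -4743.5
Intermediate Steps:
M = 179
(542 + M)/(1466 + 1/(-1*(-1226) - 583)) - 4744 = (542 + 179)/(1466 + 1/(-1*(-1226) - 583)) - 4744 = 721/(1466 + 1/(1226 - 583)) - 4744 = 721/(1466 + 1/643) - 4744 = 721/(942639/643) - 4744 = 721*(643/942639) - 4744 = 463603/942639 - 4744 = -4471415813/942639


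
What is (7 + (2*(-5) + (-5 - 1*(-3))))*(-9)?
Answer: 45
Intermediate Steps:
(7 + (2*(-5) + (-5 - 1*(-3))))*(-9) = (7 + (-10 + (-5 + 3)))*(-9) = (7 + (-10 - 2))*(-9) = (7 - 12)*(-9) = -5*(-9) = 45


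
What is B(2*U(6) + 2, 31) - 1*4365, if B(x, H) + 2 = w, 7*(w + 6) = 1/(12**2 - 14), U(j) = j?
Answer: -3979429/910 ≈ -4373.0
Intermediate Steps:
w = -5459/910 (w = -6 + 1/(7*(12**2 - 14)) = -6 + 1/(7*(144 - 14)) = -6 + (1/7)/130 = -6 + (1/7)*(1/130) = -6 + 1/910 = -5459/910 ≈ -5.9989)
B(x, H) = -7279/910 (B(x, H) = -2 - 5459/910 = -7279/910)
B(2*U(6) + 2, 31) - 1*4365 = -7279/910 - 1*4365 = -7279/910 - 4365 = -3979429/910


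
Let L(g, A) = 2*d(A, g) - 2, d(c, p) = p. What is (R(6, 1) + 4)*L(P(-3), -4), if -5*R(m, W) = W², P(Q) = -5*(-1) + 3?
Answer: 266/5 ≈ 53.200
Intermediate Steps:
P(Q) = 8 (P(Q) = 5 + 3 = 8)
L(g, A) = -2 + 2*g (L(g, A) = 2*g - 2 = -2 + 2*g)
R(m, W) = -W²/5
(R(6, 1) + 4)*L(P(-3), -4) = (-⅕*1² + 4)*(-2 + 2*8) = (-⅕*1 + 4)*(-2 + 16) = (-⅕ + 4)*14 = (19/5)*14 = 266/5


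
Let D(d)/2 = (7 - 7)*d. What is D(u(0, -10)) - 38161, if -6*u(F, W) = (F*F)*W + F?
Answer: -38161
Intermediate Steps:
u(F, W) = -F/6 - W*F**2/6 (u(F, W) = -((F*F)*W + F)/6 = -(F**2*W + F)/6 = -(W*F**2 + F)/6 = -(F + W*F**2)/6 = -F/6 - W*F**2/6)
D(d) = 0 (D(d) = 2*((7 - 7)*d) = 2*(0*d) = 2*0 = 0)
D(u(0, -10)) - 38161 = 0 - 38161 = -38161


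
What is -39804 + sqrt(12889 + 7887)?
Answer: -39804 + 14*sqrt(106) ≈ -39660.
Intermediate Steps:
-39804 + sqrt(12889 + 7887) = -39804 + sqrt(20776) = -39804 + 14*sqrt(106)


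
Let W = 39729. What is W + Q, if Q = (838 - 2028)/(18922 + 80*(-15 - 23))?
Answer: 315487394/7941 ≈ 39729.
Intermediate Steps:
Q = -595/7941 (Q = -1190/(18922 + 80*(-38)) = -1190/(18922 - 3040) = -1190/15882 = -1190*1/15882 = -595/7941 ≈ -0.074928)
W + Q = 39729 - 595/7941 = 315487394/7941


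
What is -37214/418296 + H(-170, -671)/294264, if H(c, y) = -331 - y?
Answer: -225177497/2564363628 ≈ -0.087810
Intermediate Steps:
-37214/418296 + H(-170, -671)/294264 = -37214/418296 + (-331 - 1*(-671))/294264 = -37214*1/418296 + (-331 + 671)*(1/294264) = -18607/209148 + 340*(1/294264) = -18607/209148 + 85/73566 = -225177497/2564363628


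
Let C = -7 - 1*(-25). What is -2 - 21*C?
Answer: -380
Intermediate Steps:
C = 18 (C = -7 + 25 = 18)
-2 - 21*C = -2 - 21*18 = -2 - 378 = -380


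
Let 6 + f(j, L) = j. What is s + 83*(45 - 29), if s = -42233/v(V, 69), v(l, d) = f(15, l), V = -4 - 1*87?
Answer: -30281/9 ≈ -3364.6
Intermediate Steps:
V = -91 (V = -4 - 87 = -91)
f(j, L) = -6 + j
v(l, d) = 9 (v(l, d) = -6 + 15 = 9)
s = -42233/9 ≈ -4692.6
s + 83*(45 - 29) = -42233/9 + 83*(45 - 29) = -42233/9 + 83*16 = -42233/9 + 1328 = -30281/9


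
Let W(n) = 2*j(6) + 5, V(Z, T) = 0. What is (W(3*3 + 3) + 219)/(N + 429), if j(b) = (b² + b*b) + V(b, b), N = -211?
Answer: 184/109 ≈ 1.6881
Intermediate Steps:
j(b) = 2*b² (j(b) = (b² + b*b) + 0 = (b² + b²) + 0 = 2*b² + 0 = 2*b²)
W(n) = 149 (W(n) = 2*(2*6²) + 5 = 2*(2*36) + 5 = 2*72 + 5 = 144 + 5 = 149)
(W(3*3 + 3) + 219)/(N + 429) = (149 + 219)/(-211 + 429) = 368/218 = 368*(1/218) = 184/109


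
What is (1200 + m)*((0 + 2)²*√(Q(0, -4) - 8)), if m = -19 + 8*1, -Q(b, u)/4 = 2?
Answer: 19024*I ≈ 19024.0*I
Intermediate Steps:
Q(b, u) = -8 (Q(b, u) = -4*2 = -8)
m = -11 (m = -19 + 8 = -11)
(1200 + m)*((0 + 2)²*√(Q(0, -4) - 8)) = (1200 - 11)*((0 + 2)²*√(-8 - 8)) = 1189*(2²*√(-16)) = 1189*(4*(4*I)) = 1189*(16*I) = 19024*I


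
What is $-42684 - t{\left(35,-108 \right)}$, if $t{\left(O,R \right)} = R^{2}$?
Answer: $-54348$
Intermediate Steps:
$-42684 - t{\left(35,-108 \right)} = -42684 - \left(-108\right)^{2} = -42684 - 11664 = -54348$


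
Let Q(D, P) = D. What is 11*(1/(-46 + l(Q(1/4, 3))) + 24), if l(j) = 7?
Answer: 10285/39 ≈ 263.72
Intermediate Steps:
11*(1/(-46 + l(Q(1/4, 3))) + 24) = 11*(1/(-46 + 7) + 24) = 11*(1/(-39) + 24) = 11*(-1/39 + 24) = 11*(935/39) = 10285/39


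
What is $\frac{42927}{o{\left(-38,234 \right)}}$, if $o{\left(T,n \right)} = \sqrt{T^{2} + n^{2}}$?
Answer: $\frac{42927 \sqrt{562}}{5620} \approx 181.08$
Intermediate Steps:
$\frac{42927}{o{\left(-38,234 \right)}} = \frac{42927}{\sqrt{\left(-38\right)^{2} + 234^{2}}} = \frac{42927}{\sqrt{1444 + 54756}} = \frac{42927}{\sqrt{56200}} = \frac{42927}{10 \sqrt{562}} = 42927 \frac{\sqrt{562}}{5620} = \frac{42927 \sqrt{562}}{5620}$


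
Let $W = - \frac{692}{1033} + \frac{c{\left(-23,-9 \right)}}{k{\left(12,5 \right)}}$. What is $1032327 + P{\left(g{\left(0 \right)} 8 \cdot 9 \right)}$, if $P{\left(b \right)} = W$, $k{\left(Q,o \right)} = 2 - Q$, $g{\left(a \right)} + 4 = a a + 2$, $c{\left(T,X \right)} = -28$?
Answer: $\frac{5331979957}{5165} \approx 1.0323 \cdot 10^{6}$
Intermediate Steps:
$g{\left(a \right)} = -2 + a^{2}$ ($g{\left(a \right)} = -4 + \left(a a + 2\right) = -4 + \left(a^{2} + 2\right) = -4 + \left(2 + a^{2}\right) = -2 + a^{2}$)
$W = \frac{11002}{5165}$ ($W = - \frac{692}{1033} - \frac{28}{2 - 12} = \left(-692\right) \frac{1}{1033} - \frac{28}{2 - 12} = - \frac{692}{1033} - \frac{28}{-10} = - \frac{692}{1033} - - \frac{14}{5} = - \frac{692}{1033} + \frac{14}{5} = \frac{11002}{5165} \approx 2.1301$)
$P{\left(b \right)} = \frac{11002}{5165}$
$1032327 + P{\left(g{\left(0 \right)} 8 \cdot 9 \right)} = 1032327 + \frac{11002}{5165} = \frac{5331979957}{5165}$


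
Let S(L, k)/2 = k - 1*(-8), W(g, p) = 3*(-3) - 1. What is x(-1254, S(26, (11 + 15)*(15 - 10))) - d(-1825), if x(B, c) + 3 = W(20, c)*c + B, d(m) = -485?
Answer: -3532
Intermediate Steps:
W(g, p) = -10 (W(g, p) = -9 - 1 = -10)
S(L, k) = 16 + 2*k (S(L, k) = 2*(k - 1*(-8)) = 2*(k + 8) = 2*(8 + k) = 16 + 2*k)
x(B, c) = -3 + B - 10*c (x(B, c) = -3 + (-10*c + B) = -3 + (B - 10*c) = -3 + B - 10*c)
x(-1254, S(26, (11 + 15)*(15 - 10))) - d(-1825) = (-3 - 1254 - 10*(16 + 2*((11 + 15)*(15 - 10)))) - 1*(-485) = (-3 - 1254 - 10*(16 + 2*(26*5))) + 485 = (-3 - 1254 - 10*(16 + 2*130)) + 485 = (-3 - 1254 - 10*(16 + 260)) + 485 = (-3 - 1254 - 10*276) + 485 = (-3 - 1254 - 2760) + 485 = -4017 + 485 = -3532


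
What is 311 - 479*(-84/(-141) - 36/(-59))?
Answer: -739373/2773 ≈ -266.63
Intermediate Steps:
311 - 479*(-84/(-141) - 36/(-59)) = 311 - 479*(-84*(-1/141) - 36*(-1/59)) = 311 - 479*(28/47 + 36/59) = 311 - 479*3344/2773 = 311 - 1601776/2773 = -739373/2773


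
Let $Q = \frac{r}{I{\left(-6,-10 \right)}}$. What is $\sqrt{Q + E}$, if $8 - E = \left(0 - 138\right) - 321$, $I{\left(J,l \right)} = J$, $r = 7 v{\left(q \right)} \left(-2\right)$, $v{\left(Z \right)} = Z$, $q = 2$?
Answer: $\frac{\sqrt{4245}}{3} \approx 21.718$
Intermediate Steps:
$r = -28$ ($r = 7 \cdot 2 \left(-2\right) = 14 \left(-2\right) = -28$)
$Q = \frac{14}{3}$ ($Q = - \frac{28}{-6} = \left(-28\right) \left(- \frac{1}{6}\right) = \frac{14}{3} \approx 4.6667$)
$E = 467$ ($E = 8 - \left(\left(0 - 138\right) - 321\right) = 8 - \left(-138 - 321\right) = 8 - -459 = 8 + 459 = 467$)
$\sqrt{Q + E} = \sqrt{\frac{14}{3} + 467} = \sqrt{\frac{1415}{3}} = \frac{\sqrt{4245}}{3}$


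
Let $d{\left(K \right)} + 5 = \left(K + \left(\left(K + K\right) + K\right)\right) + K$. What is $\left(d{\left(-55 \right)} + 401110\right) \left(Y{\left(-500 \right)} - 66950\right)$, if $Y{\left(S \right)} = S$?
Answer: $-27035983500$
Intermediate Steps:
$d{\left(K \right)} = -5 + 5 K$ ($d{\left(K \right)} = -5 + \left(\left(K + \left(\left(K + K\right) + K\right)\right) + K\right) = -5 + \left(\left(K + \left(2 K + K\right)\right) + K\right) = -5 + \left(\left(K + 3 K\right) + K\right) = -5 + \left(4 K + K\right) = -5 + 5 K$)
$\left(d{\left(-55 \right)} + 401110\right) \left(Y{\left(-500 \right)} - 66950\right) = \left(\left(-5 + 5 \left(-55\right)\right) + 401110\right) \left(-500 - 66950\right) = \left(\left(-5 - 275\right) + 401110\right) \left(-67450\right) = \left(-280 + 401110\right) \left(-67450\right) = 400830 \left(-67450\right) = -27035983500$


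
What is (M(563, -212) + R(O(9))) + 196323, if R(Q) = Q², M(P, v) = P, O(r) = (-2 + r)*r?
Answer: 200855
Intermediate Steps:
O(r) = r*(-2 + r)
(M(563, -212) + R(O(9))) + 196323 = (563 + (9*(-2 + 9))²) + 196323 = (563 + (9*7)²) + 196323 = (563 + 63²) + 196323 = (563 + 3969) + 196323 = 4532 + 196323 = 200855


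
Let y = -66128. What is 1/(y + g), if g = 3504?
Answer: -1/62624 ≈ -1.5968e-5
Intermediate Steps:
1/(y + g) = 1/(-66128 + 3504) = 1/(-62624) = -1/62624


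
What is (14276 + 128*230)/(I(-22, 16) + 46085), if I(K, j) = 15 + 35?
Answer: 43716/46135 ≈ 0.94757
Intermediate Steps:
I(K, j) = 50
(14276 + 128*230)/(I(-22, 16) + 46085) = (14276 + 128*230)/(50 + 46085) = (14276 + 29440)/46135 = 43716*(1/46135) = 43716/46135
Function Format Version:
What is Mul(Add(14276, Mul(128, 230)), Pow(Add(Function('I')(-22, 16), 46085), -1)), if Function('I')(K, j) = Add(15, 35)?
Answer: Rational(43716, 46135) ≈ 0.94757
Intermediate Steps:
Function('I')(K, j) = 50
Mul(Add(14276, Mul(128, 230)), Pow(Add(Function('I')(-22, 16), 46085), -1)) = Mul(Add(14276, Mul(128, 230)), Pow(Add(50, 46085), -1)) = Mul(Add(14276, 29440), Pow(46135, -1)) = Mul(43716, Rational(1, 46135)) = Rational(43716, 46135)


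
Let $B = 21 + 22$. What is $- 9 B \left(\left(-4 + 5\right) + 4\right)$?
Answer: $-1935$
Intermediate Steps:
$B = 43$
$- 9 B \left(\left(-4 + 5\right) + 4\right) = \left(-9\right) 43 \left(\left(-4 + 5\right) + 4\right) = - 387 \left(1 + 4\right) = \left(-387\right) 5 = -1935$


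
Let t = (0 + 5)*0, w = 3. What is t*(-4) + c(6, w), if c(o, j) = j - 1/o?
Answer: 17/6 ≈ 2.8333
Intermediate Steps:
t = 0 (t = 5*0 = 0)
t*(-4) + c(6, w) = 0*(-4) + (3 - 1/6) = 0 + (3 - 1*⅙) = 0 + (3 - ⅙) = 0 + 17/6 = 17/6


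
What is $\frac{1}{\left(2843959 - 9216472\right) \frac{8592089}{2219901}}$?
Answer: $- \frac{739967}{18251066283219} \approx -4.0544 \cdot 10^{-8}$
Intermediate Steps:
$\frac{1}{\left(2843959 - 9216472\right) \frac{8592089}{2219901}} = \frac{1}{\left(-6372513\right) 8592089 \cdot \frac{1}{2219901}} = - \frac{1}{6372513 \cdot \frac{8592089}{2219901}} = \left(- \frac{1}{6372513}\right) \frac{2219901}{8592089} = - \frac{739967}{18251066283219}$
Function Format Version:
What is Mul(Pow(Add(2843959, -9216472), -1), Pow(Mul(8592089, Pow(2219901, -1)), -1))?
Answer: Rational(-739967, 18251066283219) ≈ -4.0544e-8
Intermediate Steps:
Mul(Pow(Add(2843959, -9216472), -1), Pow(Mul(8592089, Pow(2219901, -1)), -1)) = Mul(Pow(-6372513, -1), Pow(Mul(8592089, Rational(1, 2219901)), -1)) = Mul(Rational(-1, 6372513), Pow(Rational(8592089, 2219901), -1)) = Mul(Rational(-1, 6372513), Rational(2219901, 8592089)) = Rational(-739967, 18251066283219)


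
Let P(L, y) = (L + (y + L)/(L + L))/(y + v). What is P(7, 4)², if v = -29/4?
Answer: 47524/8281 ≈ 5.7389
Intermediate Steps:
v = -29/4 (v = -29*¼ = -29/4 ≈ -7.2500)
P(L, y) = (L + (L + y)/(2*L))/(-29/4 + y) (P(L, y) = (L + (y + L)/(L + L))/(y - 29/4) = (L + (L + y)/((2*L)))/(-29/4 + y) = (L + (L + y)*(1/(2*L)))/(-29/4 + y) = (L + (L + y)/(2*L))/(-29/4 + y))
P(7, 4)² = (2*(7 + 4 + 2*7²)/(7*(-29 + 4*4)))² = (2*(⅐)*(7 + 4 + 2*49)/(-29 + 16))² = (2*(⅐)*(7 + 4 + 98)/(-13))² = (2*(⅐)*(-1/13)*109)² = (-218/91)² = 47524/8281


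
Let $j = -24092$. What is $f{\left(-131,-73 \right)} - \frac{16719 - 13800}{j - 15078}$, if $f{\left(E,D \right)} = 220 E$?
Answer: $- \frac{1128876481}{39170} \approx -28820.0$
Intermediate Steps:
$f{\left(-131,-73 \right)} - \frac{16719 - 13800}{j - 15078} = 220 \left(-131\right) - \frac{16719 - 13800}{-24092 - 15078} = -28820 - \frac{2919}{-39170} = -28820 - 2919 \left(- \frac{1}{39170}\right) = -28820 - - \frac{2919}{39170} = -28820 + \frac{2919}{39170} = - \frac{1128876481}{39170}$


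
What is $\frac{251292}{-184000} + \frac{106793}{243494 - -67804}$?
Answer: $- \frac{7322098127}{7159854000} \approx -1.0227$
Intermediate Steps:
$\frac{251292}{-184000} + \frac{106793}{243494 - -67804} = 251292 \left(- \frac{1}{184000}\right) + \frac{106793}{243494 + 67804} = - \frac{62823}{46000} + \frac{106793}{311298} = - \frac{7322098127}{7159854000}$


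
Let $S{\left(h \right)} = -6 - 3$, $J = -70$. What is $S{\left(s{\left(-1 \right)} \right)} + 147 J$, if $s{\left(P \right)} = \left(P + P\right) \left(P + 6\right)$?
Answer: $-10299$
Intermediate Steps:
$s{\left(P \right)} = 2 P \left(6 + P\right)$
$S{\left(h \right)} = -9$
$S{\left(s{\left(-1 \right)} \right)} + 147 J = -9 + 147 \left(-70\right) = -9 - 10290 = -10299$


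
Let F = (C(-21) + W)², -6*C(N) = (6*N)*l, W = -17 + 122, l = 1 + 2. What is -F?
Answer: -28224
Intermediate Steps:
l = 3
W = 105
C(N) = -3*N (C(N) = -6*N*3/6 = -3*N)
F = 28224 (F = (-3*(-21) + 105)² = (63 + 105)² = 168² = 28224)
-F = -1*28224 = -28224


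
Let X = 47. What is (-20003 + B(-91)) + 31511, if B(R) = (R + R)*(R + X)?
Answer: 19516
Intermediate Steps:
B(R) = 2*R*(47 + R) (B(R) = (R + R)*(R + 47) = (2*R)*(47 + R) = 2*R*(47 + R))
(-20003 + B(-91)) + 31511 = (-20003 + 2*(-91)*(47 - 91)) + 31511 = (-20003 + 2*(-91)*(-44)) + 31511 = (-20003 + 8008) + 31511 = -11995 + 31511 = 19516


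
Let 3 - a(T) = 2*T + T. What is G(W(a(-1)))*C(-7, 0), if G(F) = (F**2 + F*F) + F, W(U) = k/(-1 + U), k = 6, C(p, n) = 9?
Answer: 918/25 ≈ 36.720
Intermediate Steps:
a(T) = 3 - 3*T (a(T) = 3 - (2*T + T) = 3 - 3*T)
W(U) = 6/(-1 + U)
G(F) = F + 2*F**2 (G(F) = (F**2 + F**2) + F = 2*F**2 + F = F + 2*F**2)
G(W(a(-1)))*C(-7, 0) = ((6/(-1 + (3 - 3*(-1))))*(1 + 2*(6/(-1 + (3 - 3*(-1))))))*9 = ((6/(-1 + (3 + 3)))*(1 + 2*(6/(-1 + (3 + 3)))))*9 = ((6/(-1 + 6))*(1 + 2*(6/(-1 + 6))))*9 = ((6/5)*(1 + 2*(6/5)))*9 = ((6*(1/5))*(1 + 2*(6*(1/5))))*9 = (6*(1 + 2*(6/5))/5)*9 = (6*(1 + 12/5)/5)*9 = ((6/5)*(17/5))*9 = (102/25)*9 = 918/25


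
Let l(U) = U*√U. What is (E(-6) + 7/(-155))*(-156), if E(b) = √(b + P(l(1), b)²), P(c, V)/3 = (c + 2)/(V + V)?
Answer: 1092/155 - 39*I*√87 ≈ 7.0452 - 363.77*I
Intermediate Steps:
l(U) = U^(3/2)
P(c, V) = 3*(2 + c)/(2*V) (P(c, V) = 3*((c + 2)/(V + V)) = 3*((2 + c)/((2*V))) = 3*((2 + c)*(1/(2*V))) = 3*((2 + c)/(2*V)) = 3*(2 + c)/(2*V))
E(b) = √(b + 81/(4*b²)) (E(b) = √(b + (3*(2 + 1^(3/2))/(2*b))²) = √(b + (3*(2 + 1)/(2*b))²) = √(b + ((3/2)*3/b)²) = √(b + (9/(2*b))²) = √(b + 81/(4*b²)))
(E(-6) + 7/(-155))*(-156) = (√(4*(-6) + 81/(-6)²)/2 + 7/(-155))*(-156) = (√(-24 + 81*(1/36))/2 + 7*(-1/155))*(-156) = (√(-24 + 9/4)/2 - 7/155)*(-156) = (√(-87/4)/2 - 7/155)*(-156) = ((I*√87/2)/2 - 7/155)*(-156) = (I*√87/4 - 7/155)*(-156) = (-7/155 + I*√87/4)*(-156) = 1092/155 - 39*I*√87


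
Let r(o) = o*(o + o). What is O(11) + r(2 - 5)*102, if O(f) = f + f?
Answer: 1858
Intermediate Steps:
r(o) = 2*o**2 (r(o) = o*(2*o) = 2*o**2)
O(f) = 2*f
O(11) + r(2 - 5)*102 = 2*11 + (2*(2 - 5)**2)*102 = 22 + (2*(-3)**2)*102 = 22 + (2*9)*102 = 22 + 18*102 = 22 + 1836 = 1858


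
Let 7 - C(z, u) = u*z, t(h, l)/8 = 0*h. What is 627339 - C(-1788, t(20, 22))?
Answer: 627332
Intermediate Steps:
t(h, l) = 0 (t(h, l) = 8*(0*h) = 8*0 = 0)
C(z, u) = 7 - u*z
627339 - C(-1788, t(20, 22)) = 627339 - (7 - 1*0*(-1788)) = 627339 - (7 + 0) = 627339 - 1*7 = 627339 - 7 = 627332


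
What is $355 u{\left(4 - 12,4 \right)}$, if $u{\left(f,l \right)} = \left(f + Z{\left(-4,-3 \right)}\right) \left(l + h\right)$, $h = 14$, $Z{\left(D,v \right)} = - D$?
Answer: $-25560$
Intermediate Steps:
$u{\left(f,l \right)} = \left(4 + f\right) \left(14 + l\right)$ ($u{\left(f,l \right)} = \left(f - -4\right) \left(l + 14\right) = \left(f + 4\right) \left(14 + l\right) = \left(4 + f\right) \left(14 + l\right)$)
$355 u{\left(4 - 12,4 \right)} = 355 \left(56 + 4 \cdot 4 + 14 \left(4 - 12\right) + \left(4 - 12\right) 4\right) = 355 \left(56 + 16 + 14 \left(4 - 12\right) + \left(4 - 12\right) 4\right) = 355 \left(56 + 16 + 14 \left(-8\right) - 32\right) = 355 \left(56 + 16 - 112 - 32\right) = 355 \left(-72\right) = -25560$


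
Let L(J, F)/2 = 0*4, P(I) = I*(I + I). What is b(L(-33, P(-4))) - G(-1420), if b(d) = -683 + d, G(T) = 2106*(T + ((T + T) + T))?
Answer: 11961397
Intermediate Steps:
P(I) = 2*I**2 (P(I) = I*(2*I) = 2*I**2)
L(J, F) = 0 (L(J, F) = 2*(0*4) = 2*0 = 0)
G(T) = 8424*T (G(T) = 2106*(T + (2*T + T)) = 2106*(T + 3*T) = 2106*(4*T) = 8424*T)
b(L(-33, P(-4))) - G(-1420) = (-683 + 0) - 8424*(-1420) = -683 - 1*(-11962080) = -683 + 11962080 = 11961397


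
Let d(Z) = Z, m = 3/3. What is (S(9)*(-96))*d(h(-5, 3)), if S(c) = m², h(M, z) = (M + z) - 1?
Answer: 288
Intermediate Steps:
m = 1 (m = 3*(⅓) = 1)
h(M, z) = -1 + M + z
S(c) = 1 (S(c) = 1² = 1)
(S(9)*(-96))*d(h(-5, 3)) = (1*(-96))*(-1 - 5 + 3) = -96*(-3) = 288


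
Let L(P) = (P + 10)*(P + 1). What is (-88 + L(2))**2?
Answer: 2704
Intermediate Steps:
L(P) = (1 + P)*(10 + P) (L(P) = (10 + P)*(1 + P) = (1 + P)*(10 + P))
(-88 + L(2))**2 = (-88 + (10 + 2**2 + 11*2))**2 = (-88 + (10 + 4 + 22))**2 = (-88 + 36)**2 = (-52)**2 = 2704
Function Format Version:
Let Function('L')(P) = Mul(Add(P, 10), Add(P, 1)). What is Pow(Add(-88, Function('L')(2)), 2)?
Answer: 2704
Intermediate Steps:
Function('L')(P) = Mul(Add(1, P), Add(10, P)) (Function('L')(P) = Mul(Add(10, P), Add(1, P)) = Mul(Add(1, P), Add(10, P)))
Pow(Add(-88, Function('L')(2)), 2) = Pow(Add(-88, Add(10, Pow(2, 2), Mul(11, 2))), 2) = Pow(Add(-88, Add(10, 4, 22)), 2) = Pow(Add(-88, 36), 2) = Pow(-52, 2) = 2704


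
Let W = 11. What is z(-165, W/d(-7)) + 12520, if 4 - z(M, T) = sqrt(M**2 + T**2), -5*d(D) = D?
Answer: 12524 - 55*sqrt(442)/7 ≈ 12359.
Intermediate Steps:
d(D) = -D/5
z(M, T) = 4 - sqrt(M**2 + T**2)
z(-165, W/d(-7)) + 12520 = (4 - sqrt((-165)**2 + (11/((-1/5*(-7))))**2)) + 12520 = (4 - sqrt(27225 + (11/(7/5))**2)) + 12520 = (4 - sqrt(27225 + (11*(5/7))**2)) + 12520 = (4 - sqrt(27225 + (55/7)**2)) + 12520 = (4 - sqrt(27225 + 3025/49)) + 12520 = (4 - sqrt(1337050/49)) + 12520 = (4 - 55*sqrt(442)/7) + 12520 = 12524 - 55*sqrt(442)/7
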